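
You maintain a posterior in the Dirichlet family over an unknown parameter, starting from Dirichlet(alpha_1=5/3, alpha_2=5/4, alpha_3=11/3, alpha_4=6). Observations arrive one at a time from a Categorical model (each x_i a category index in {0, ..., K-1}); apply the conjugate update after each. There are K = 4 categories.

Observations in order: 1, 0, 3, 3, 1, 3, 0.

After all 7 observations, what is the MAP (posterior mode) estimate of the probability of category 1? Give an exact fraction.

obs 1: x=1 → posterior Dirichlet(5/3, 9/4, 11/3, 6)
obs 2: x=0 → posterior Dirichlet(8/3, 9/4, 11/3, 6)
obs 3: x=3 → posterior Dirichlet(8/3, 9/4, 11/3, 7)
obs 4: x=3 → posterior Dirichlet(8/3, 9/4, 11/3, 8)
obs 5: x=1 → posterior Dirichlet(8/3, 13/4, 11/3, 8)
obs 6: x=3 → posterior Dirichlet(8/3, 13/4, 11/3, 9)
obs 7: x=0 → posterior Dirichlet(11/3, 13/4, 11/3, 9)

27/187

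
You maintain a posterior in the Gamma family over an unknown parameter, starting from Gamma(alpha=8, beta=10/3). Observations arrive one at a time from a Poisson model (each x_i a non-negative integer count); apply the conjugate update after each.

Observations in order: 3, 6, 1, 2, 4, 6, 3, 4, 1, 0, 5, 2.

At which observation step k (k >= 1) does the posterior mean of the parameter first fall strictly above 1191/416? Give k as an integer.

obs 1: x=3 → posterior Gamma(11, 13/3)
obs 2: x=6 → posterior Gamma(17, 16/3)
obs 3: x=1 → posterior Gamma(18, 19/3)
obs 4: x=2 → posterior Gamma(20, 22/3)
obs 5: x=4 → posterior Gamma(24, 25/3)
obs 6: x=6 → posterior Gamma(30, 28/3)
obs 7: x=3 → posterior Gamma(33, 31/3)
obs 8: x=4 → posterior Gamma(37, 34/3)
obs 9: x=1 → posterior Gamma(38, 37/3)
obs 10: x=0 → posterior Gamma(38, 40/3)
obs 11: x=5 → posterior Gamma(43, 43/3)
obs 12: x=2 → posterior Gamma(45, 46/3)

k = 2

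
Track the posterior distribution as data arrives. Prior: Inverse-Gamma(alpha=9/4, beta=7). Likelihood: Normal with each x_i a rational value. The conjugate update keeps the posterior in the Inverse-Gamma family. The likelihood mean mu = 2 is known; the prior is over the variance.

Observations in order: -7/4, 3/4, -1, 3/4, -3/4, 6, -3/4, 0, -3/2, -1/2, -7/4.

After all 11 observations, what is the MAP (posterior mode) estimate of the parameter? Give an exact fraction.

obs 1: x=-7/4 → posterior Inverse-Gamma(11/4, 449/32)
obs 2: x=3/4 → posterior Inverse-Gamma(13/4, 237/16)
obs 3: x=-1 → posterior Inverse-Gamma(15/4, 309/16)
obs 4: x=3/4 → posterior Inverse-Gamma(17/4, 643/32)
obs 5: x=-3/4 → posterior Inverse-Gamma(19/4, 191/8)
obs 6: x=6 → posterior Inverse-Gamma(21/4, 255/8)
obs 7: x=-3/4 → posterior Inverse-Gamma(23/4, 1141/32)
obs 8: x=0 → posterior Inverse-Gamma(25/4, 1205/32)
obs 9: x=-3/2 → posterior Inverse-Gamma(27/4, 1401/32)
obs 10: x=-1/2 → posterior Inverse-Gamma(29/4, 1501/32)
obs 11: x=-7/4 → posterior Inverse-Gamma(31/4, 863/16)

863/140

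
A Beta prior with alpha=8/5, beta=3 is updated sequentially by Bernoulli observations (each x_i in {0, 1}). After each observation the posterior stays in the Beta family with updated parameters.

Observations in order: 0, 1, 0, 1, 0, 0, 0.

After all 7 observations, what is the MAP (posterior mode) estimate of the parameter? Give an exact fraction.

obs 1: x=0 → posterior Beta(8/5, 4)
obs 2: x=1 → posterior Beta(13/5, 4)
obs 3: x=0 → posterior Beta(13/5, 5)
obs 4: x=1 → posterior Beta(18/5, 5)
obs 5: x=0 → posterior Beta(18/5, 6)
obs 6: x=0 → posterior Beta(18/5, 7)
obs 7: x=0 → posterior Beta(18/5, 8)

13/48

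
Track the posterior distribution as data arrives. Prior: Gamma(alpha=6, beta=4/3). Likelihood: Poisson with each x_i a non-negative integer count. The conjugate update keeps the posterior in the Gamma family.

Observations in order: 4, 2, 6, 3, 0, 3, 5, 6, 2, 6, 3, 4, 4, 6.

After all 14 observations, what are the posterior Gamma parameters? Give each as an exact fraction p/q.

obs 1: x=4 → posterior Gamma(10, 7/3)
obs 2: x=2 → posterior Gamma(12, 10/3)
obs 3: x=6 → posterior Gamma(18, 13/3)
obs 4: x=3 → posterior Gamma(21, 16/3)
obs 5: x=0 → posterior Gamma(21, 19/3)
obs 6: x=3 → posterior Gamma(24, 22/3)
obs 7: x=5 → posterior Gamma(29, 25/3)
obs 8: x=6 → posterior Gamma(35, 28/3)
obs 9: x=2 → posterior Gamma(37, 31/3)
obs 10: x=6 → posterior Gamma(43, 34/3)
obs 11: x=3 → posterior Gamma(46, 37/3)
obs 12: x=4 → posterior Gamma(50, 40/3)
obs 13: x=4 → posterior Gamma(54, 43/3)
obs 14: x=6 → posterior Gamma(60, 46/3)

alpha=60, beta=46/3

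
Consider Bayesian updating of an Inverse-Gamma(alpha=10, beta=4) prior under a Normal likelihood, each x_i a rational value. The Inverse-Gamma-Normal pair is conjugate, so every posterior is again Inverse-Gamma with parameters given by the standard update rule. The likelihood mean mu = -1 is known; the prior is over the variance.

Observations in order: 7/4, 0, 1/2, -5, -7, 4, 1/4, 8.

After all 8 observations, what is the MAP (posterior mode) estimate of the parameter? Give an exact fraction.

1427/240

obs 1: x=7/4 → posterior Inverse-Gamma(21/2, 249/32)
obs 2: x=0 → posterior Inverse-Gamma(11, 265/32)
obs 3: x=1/2 → posterior Inverse-Gamma(23/2, 301/32)
obs 4: x=-5 → posterior Inverse-Gamma(12, 557/32)
obs 5: x=-7 → posterior Inverse-Gamma(25/2, 1133/32)
obs 6: x=4 → posterior Inverse-Gamma(13, 1533/32)
obs 7: x=1/4 → posterior Inverse-Gamma(27/2, 779/16)
obs 8: x=8 → posterior Inverse-Gamma(14, 1427/16)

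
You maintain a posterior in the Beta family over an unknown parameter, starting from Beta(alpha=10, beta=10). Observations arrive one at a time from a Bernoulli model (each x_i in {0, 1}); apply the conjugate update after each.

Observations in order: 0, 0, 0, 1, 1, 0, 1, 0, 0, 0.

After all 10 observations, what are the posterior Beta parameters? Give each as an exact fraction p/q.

obs 1: x=0 → posterior Beta(10, 11)
obs 2: x=0 → posterior Beta(10, 12)
obs 3: x=0 → posterior Beta(10, 13)
obs 4: x=1 → posterior Beta(11, 13)
obs 5: x=1 → posterior Beta(12, 13)
obs 6: x=0 → posterior Beta(12, 14)
obs 7: x=1 → posterior Beta(13, 14)
obs 8: x=0 → posterior Beta(13, 15)
obs 9: x=0 → posterior Beta(13, 16)
obs 10: x=0 → posterior Beta(13, 17)

alpha=13, beta=17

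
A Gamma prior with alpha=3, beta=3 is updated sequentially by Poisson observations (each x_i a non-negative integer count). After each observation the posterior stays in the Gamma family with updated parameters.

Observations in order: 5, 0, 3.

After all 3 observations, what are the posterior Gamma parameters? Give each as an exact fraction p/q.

alpha=11, beta=6

obs 1: x=5 → posterior Gamma(8, 4)
obs 2: x=0 → posterior Gamma(8, 5)
obs 3: x=3 → posterior Gamma(11, 6)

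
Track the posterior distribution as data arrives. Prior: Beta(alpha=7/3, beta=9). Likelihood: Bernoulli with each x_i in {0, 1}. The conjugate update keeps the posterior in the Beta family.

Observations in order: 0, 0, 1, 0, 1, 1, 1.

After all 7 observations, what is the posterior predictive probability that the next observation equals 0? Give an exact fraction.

obs 1: x=0 → posterior Beta(7/3, 10)
obs 2: x=0 → posterior Beta(7/3, 11)
obs 3: x=1 → posterior Beta(10/3, 11)
obs 4: x=0 → posterior Beta(10/3, 12)
obs 5: x=1 → posterior Beta(13/3, 12)
obs 6: x=1 → posterior Beta(16/3, 12)
obs 7: x=1 → posterior Beta(19/3, 12)

36/55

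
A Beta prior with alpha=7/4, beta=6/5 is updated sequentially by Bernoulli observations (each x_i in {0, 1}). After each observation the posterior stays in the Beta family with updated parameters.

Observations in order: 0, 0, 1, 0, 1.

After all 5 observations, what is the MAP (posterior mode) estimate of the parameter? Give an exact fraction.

55/119

obs 1: x=0 → posterior Beta(7/4, 11/5)
obs 2: x=0 → posterior Beta(7/4, 16/5)
obs 3: x=1 → posterior Beta(11/4, 16/5)
obs 4: x=0 → posterior Beta(11/4, 21/5)
obs 5: x=1 → posterior Beta(15/4, 21/5)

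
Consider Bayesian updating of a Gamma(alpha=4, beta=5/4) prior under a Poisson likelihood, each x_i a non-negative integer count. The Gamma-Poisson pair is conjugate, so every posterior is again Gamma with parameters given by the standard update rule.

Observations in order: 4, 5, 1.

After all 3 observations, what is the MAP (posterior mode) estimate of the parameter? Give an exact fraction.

obs 1: x=4 → posterior Gamma(8, 9/4)
obs 2: x=5 → posterior Gamma(13, 13/4)
obs 3: x=1 → posterior Gamma(14, 17/4)

52/17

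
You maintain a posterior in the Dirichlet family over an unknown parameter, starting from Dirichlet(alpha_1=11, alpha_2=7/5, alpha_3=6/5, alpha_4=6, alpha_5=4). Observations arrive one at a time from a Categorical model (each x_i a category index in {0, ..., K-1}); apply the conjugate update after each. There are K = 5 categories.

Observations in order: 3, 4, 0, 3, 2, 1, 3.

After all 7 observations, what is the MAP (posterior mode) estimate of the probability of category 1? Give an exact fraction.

obs 1: x=3 → posterior Dirichlet(11, 7/5, 6/5, 7, 4)
obs 2: x=4 → posterior Dirichlet(11, 7/5, 6/5, 7, 5)
obs 3: x=0 → posterior Dirichlet(12, 7/5, 6/5, 7, 5)
obs 4: x=3 → posterior Dirichlet(12, 7/5, 6/5, 8, 5)
obs 5: x=2 → posterior Dirichlet(12, 7/5, 11/5, 8, 5)
obs 6: x=1 → posterior Dirichlet(12, 12/5, 11/5, 8, 5)
obs 7: x=3 → posterior Dirichlet(12, 12/5, 11/5, 9, 5)

7/128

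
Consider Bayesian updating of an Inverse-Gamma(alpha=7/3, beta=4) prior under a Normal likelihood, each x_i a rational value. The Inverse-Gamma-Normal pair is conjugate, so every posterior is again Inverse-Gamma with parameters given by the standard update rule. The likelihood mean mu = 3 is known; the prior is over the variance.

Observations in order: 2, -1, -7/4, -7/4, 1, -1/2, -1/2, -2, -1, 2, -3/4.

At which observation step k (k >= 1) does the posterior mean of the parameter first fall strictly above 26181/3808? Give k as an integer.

k = 3

obs 1: x=2 → posterior Inverse-Gamma(17/6, 9/2)
obs 2: x=-1 → posterior Inverse-Gamma(10/3, 25/2)
obs 3: x=-7/4 → posterior Inverse-Gamma(23/6, 761/32)
obs 4: x=-7/4 → posterior Inverse-Gamma(13/3, 561/16)
obs 5: x=1 → posterior Inverse-Gamma(29/6, 593/16)
obs 6: x=-1/2 → posterior Inverse-Gamma(16/3, 691/16)
obs 7: x=-1/2 → posterior Inverse-Gamma(35/6, 789/16)
obs 8: x=-2 → posterior Inverse-Gamma(19/3, 989/16)
obs 9: x=-1 → posterior Inverse-Gamma(41/6, 1117/16)
obs 10: x=2 → posterior Inverse-Gamma(22/3, 1125/16)
obs 11: x=-3/4 → posterior Inverse-Gamma(47/6, 2475/32)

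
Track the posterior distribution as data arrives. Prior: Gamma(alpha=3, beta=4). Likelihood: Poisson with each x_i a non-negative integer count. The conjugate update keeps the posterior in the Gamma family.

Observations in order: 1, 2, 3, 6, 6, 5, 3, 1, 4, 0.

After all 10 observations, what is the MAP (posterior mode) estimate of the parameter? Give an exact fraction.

33/14

obs 1: x=1 → posterior Gamma(4, 5)
obs 2: x=2 → posterior Gamma(6, 6)
obs 3: x=3 → posterior Gamma(9, 7)
obs 4: x=6 → posterior Gamma(15, 8)
obs 5: x=6 → posterior Gamma(21, 9)
obs 6: x=5 → posterior Gamma(26, 10)
obs 7: x=3 → posterior Gamma(29, 11)
obs 8: x=1 → posterior Gamma(30, 12)
obs 9: x=4 → posterior Gamma(34, 13)
obs 10: x=0 → posterior Gamma(34, 14)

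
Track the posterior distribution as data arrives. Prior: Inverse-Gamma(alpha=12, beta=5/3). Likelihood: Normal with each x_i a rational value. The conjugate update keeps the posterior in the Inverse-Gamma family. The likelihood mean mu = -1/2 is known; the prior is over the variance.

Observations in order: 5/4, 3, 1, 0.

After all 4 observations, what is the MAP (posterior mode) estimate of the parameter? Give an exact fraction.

obs 1: x=5/4 → posterior Inverse-Gamma(25/2, 307/96)
obs 2: x=3 → posterior Inverse-Gamma(13, 895/96)
obs 3: x=1 → posterior Inverse-Gamma(27/2, 1003/96)
obs 4: x=0 → posterior Inverse-Gamma(14, 1015/96)

203/288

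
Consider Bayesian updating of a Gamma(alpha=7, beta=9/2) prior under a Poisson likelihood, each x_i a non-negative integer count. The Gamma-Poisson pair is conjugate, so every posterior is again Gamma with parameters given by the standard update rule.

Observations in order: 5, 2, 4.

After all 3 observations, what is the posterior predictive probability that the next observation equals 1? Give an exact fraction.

53204107681274414062500/239072435685151324847153

obs 1: x=5 → posterior Gamma(12, 11/2)
obs 2: x=2 → posterior Gamma(14, 13/2)
obs 3: x=4 → posterior Gamma(18, 15/2)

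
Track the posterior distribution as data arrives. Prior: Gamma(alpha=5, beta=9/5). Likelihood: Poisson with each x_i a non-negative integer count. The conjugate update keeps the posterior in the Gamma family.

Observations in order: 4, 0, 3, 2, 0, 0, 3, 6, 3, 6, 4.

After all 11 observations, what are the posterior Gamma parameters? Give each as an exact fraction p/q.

obs 1: x=4 → posterior Gamma(9, 14/5)
obs 2: x=0 → posterior Gamma(9, 19/5)
obs 3: x=3 → posterior Gamma(12, 24/5)
obs 4: x=2 → posterior Gamma(14, 29/5)
obs 5: x=0 → posterior Gamma(14, 34/5)
obs 6: x=0 → posterior Gamma(14, 39/5)
obs 7: x=3 → posterior Gamma(17, 44/5)
obs 8: x=6 → posterior Gamma(23, 49/5)
obs 9: x=3 → posterior Gamma(26, 54/5)
obs 10: x=6 → posterior Gamma(32, 59/5)
obs 11: x=4 → posterior Gamma(36, 64/5)

alpha=36, beta=64/5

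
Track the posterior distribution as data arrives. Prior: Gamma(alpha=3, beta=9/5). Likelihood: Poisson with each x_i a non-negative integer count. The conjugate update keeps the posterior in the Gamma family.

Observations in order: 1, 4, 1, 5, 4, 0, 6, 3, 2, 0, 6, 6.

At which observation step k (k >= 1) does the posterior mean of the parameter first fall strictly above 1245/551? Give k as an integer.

k = 4

obs 1: x=1 → posterior Gamma(4, 14/5)
obs 2: x=4 → posterior Gamma(8, 19/5)
obs 3: x=1 → posterior Gamma(9, 24/5)
obs 4: x=5 → posterior Gamma(14, 29/5)
obs 5: x=4 → posterior Gamma(18, 34/5)
obs 6: x=0 → posterior Gamma(18, 39/5)
obs 7: x=6 → posterior Gamma(24, 44/5)
obs 8: x=3 → posterior Gamma(27, 49/5)
obs 9: x=2 → posterior Gamma(29, 54/5)
obs 10: x=0 → posterior Gamma(29, 59/5)
obs 11: x=6 → posterior Gamma(35, 64/5)
obs 12: x=6 → posterior Gamma(41, 69/5)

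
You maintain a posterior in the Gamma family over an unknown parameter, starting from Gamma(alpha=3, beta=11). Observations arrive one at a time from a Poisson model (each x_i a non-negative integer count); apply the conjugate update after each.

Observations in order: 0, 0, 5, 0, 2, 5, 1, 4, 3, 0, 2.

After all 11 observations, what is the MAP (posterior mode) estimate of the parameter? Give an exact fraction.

12/11

obs 1: x=0 → posterior Gamma(3, 12)
obs 2: x=0 → posterior Gamma(3, 13)
obs 3: x=5 → posterior Gamma(8, 14)
obs 4: x=0 → posterior Gamma(8, 15)
obs 5: x=2 → posterior Gamma(10, 16)
obs 6: x=5 → posterior Gamma(15, 17)
obs 7: x=1 → posterior Gamma(16, 18)
obs 8: x=4 → posterior Gamma(20, 19)
obs 9: x=3 → posterior Gamma(23, 20)
obs 10: x=0 → posterior Gamma(23, 21)
obs 11: x=2 → posterior Gamma(25, 22)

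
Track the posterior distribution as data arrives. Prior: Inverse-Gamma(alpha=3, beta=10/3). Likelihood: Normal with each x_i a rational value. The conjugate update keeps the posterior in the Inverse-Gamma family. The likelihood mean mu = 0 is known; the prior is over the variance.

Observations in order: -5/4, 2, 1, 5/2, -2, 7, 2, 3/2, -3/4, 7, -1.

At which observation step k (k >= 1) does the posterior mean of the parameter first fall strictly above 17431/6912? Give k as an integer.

k = 5

obs 1: x=-5/4 → posterior Inverse-Gamma(7/2, 395/96)
obs 2: x=2 → posterior Inverse-Gamma(4, 587/96)
obs 3: x=1 → posterior Inverse-Gamma(9/2, 635/96)
obs 4: x=5/2 → posterior Inverse-Gamma(5, 935/96)
obs 5: x=-2 → posterior Inverse-Gamma(11/2, 1127/96)
obs 6: x=7 → posterior Inverse-Gamma(6, 3479/96)
obs 7: x=2 → posterior Inverse-Gamma(13/2, 3671/96)
obs 8: x=3/2 → posterior Inverse-Gamma(7, 3779/96)
obs 9: x=-3/4 → posterior Inverse-Gamma(15/2, 1903/48)
obs 10: x=7 → posterior Inverse-Gamma(8, 3079/48)
obs 11: x=-1 → posterior Inverse-Gamma(17/2, 3103/48)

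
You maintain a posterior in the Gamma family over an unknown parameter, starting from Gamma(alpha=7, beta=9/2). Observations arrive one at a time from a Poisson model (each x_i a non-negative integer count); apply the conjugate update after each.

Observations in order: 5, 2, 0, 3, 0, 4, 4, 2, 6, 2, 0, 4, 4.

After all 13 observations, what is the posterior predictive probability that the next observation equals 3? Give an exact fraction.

281837183095591114955469864676860024220968625741079449653625488281250000/1371763702624713865293909563707194446215518581844711796104067919221088809

obs 1: x=5 → posterior Gamma(12, 11/2)
obs 2: x=2 → posterior Gamma(14, 13/2)
obs 3: x=0 → posterior Gamma(14, 15/2)
obs 4: x=3 → posterior Gamma(17, 17/2)
obs 5: x=0 → posterior Gamma(17, 19/2)
obs 6: x=4 → posterior Gamma(21, 21/2)
obs 7: x=4 → posterior Gamma(25, 23/2)
obs 8: x=2 → posterior Gamma(27, 25/2)
obs 9: x=6 → posterior Gamma(33, 27/2)
obs 10: x=2 → posterior Gamma(35, 29/2)
obs 11: x=0 → posterior Gamma(35, 31/2)
obs 12: x=4 → posterior Gamma(39, 33/2)
obs 13: x=4 → posterior Gamma(43, 35/2)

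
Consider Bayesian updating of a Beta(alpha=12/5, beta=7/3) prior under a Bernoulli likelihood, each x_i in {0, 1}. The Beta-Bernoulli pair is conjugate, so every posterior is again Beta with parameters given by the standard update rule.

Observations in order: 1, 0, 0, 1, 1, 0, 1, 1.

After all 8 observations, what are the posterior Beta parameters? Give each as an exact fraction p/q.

obs 1: x=1 → posterior Beta(17/5, 7/3)
obs 2: x=0 → posterior Beta(17/5, 10/3)
obs 3: x=0 → posterior Beta(17/5, 13/3)
obs 4: x=1 → posterior Beta(22/5, 13/3)
obs 5: x=1 → posterior Beta(27/5, 13/3)
obs 6: x=0 → posterior Beta(27/5, 16/3)
obs 7: x=1 → posterior Beta(32/5, 16/3)
obs 8: x=1 → posterior Beta(37/5, 16/3)

alpha=37/5, beta=16/3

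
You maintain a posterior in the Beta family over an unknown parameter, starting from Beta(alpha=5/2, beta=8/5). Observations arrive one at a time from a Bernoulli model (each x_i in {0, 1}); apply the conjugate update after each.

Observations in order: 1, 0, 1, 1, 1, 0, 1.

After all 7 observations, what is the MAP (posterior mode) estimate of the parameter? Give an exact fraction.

5/7

obs 1: x=1 → posterior Beta(7/2, 8/5)
obs 2: x=0 → posterior Beta(7/2, 13/5)
obs 3: x=1 → posterior Beta(9/2, 13/5)
obs 4: x=1 → posterior Beta(11/2, 13/5)
obs 5: x=1 → posterior Beta(13/2, 13/5)
obs 6: x=0 → posterior Beta(13/2, 18/5)
obs 7: x=1 → posterior Beta(15/2, 18/5)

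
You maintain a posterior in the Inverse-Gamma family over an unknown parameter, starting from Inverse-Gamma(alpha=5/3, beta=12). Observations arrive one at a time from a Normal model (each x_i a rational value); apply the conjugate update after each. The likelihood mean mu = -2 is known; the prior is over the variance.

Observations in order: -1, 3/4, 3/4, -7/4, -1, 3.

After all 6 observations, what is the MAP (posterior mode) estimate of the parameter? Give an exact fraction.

3177/544

obs 1: x=-1 → posterior Inverse-Gamma(13/6, 25/2)
obs 2: x=3/4 → posterior Inverse-Gamma(8/3, 521/32)
obs 3: x=3/4 → posterior Inverse-Gamma(19/6, 321/16)
obs 4: x=-7/4 → posterior Inverse-Gamma(11/3, 643/32)
obs 5: x=-1 → posterior Inverse-Gamma(25/6, 659/32)
obs 6: x=3 → posterior Inverse-Gamma(14/3, 1059/32)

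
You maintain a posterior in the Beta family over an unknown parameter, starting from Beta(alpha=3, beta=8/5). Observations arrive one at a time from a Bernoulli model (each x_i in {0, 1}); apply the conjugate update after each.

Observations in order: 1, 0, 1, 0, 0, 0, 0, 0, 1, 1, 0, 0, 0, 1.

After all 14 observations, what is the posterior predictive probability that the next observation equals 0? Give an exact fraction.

obs 1: x=1 → posterior Beta(4, 8/5)
obs 2: x=0 → posterior Beta(4, 13/5)
obs 3: x=1 → posterior Beta(5, 13/5)
obs 4: x=0 → posterior Beta(5, 18/5)
obs 5: x=0 → posterior Beta(5, 23/5)
obs 6: x=0 → posterior Beta(5, 28/5)
obs 7: x=0 → posterior Beta(5, 33/5)
obs 8: x=0 → posterior Beta(5, 38/5)
obs 9: x=1 → posterior Beta(6, 38/5)
obs 10: x=1 → posterior Beta(7, 38/5)
obs 11: x=0 → posterior Beta(7, 43/5)
obs 12: x=0 → posterior Beta(7, 48/5)
obs 13: x=0 → posterior Beta(7, 53/5)
obs 14: x=1 → posterior Beta(8, 53/5)

53/93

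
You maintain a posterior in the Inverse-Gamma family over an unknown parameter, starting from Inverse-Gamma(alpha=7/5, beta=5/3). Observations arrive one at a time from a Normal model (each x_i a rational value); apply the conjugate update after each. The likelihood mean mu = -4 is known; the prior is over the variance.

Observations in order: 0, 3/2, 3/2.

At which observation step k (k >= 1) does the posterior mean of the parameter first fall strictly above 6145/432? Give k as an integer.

k = 2

obs 1: x=0 → posterior Inverse-Gamma(19/10, 29/3)
obs 2: x=3/2 → posterior Inverse-Gamma(12/5, 595/24)
obs 3: x=3/2 → posterior Inverse-Gamma(29/10, 479/12)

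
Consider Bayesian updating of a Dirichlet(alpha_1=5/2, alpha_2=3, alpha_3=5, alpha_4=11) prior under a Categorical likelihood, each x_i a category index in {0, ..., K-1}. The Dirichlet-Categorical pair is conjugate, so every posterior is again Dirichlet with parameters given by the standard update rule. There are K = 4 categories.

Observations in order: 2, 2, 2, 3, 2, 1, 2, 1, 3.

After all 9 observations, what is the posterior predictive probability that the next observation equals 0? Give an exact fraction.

5/61

obs 1: x=2 → posterior Dirichlet(5/2, 3, 6, 11)
obs 2: x=2 → posterior Dirichlet(5/2, 3, 7, 11)
obs 3: x=2 → posterior Dirichlet(5/2, 3, 8, 11)
obs 4: x=3 → posterior Dirichlet(5/2, 3, 8, 12)
obs 5: x=2 → posterior Dirichlet(5/2, 3, 9, 12)
obs 6: x=1 → posterior Dirichlet(5/2, 4, 9, 12)
obs 7: x=2 → posterior Dirichlet(5/2, 4, 10, 12)
obs 8: x=1 → posterior Dirichlet(5/2, 5, 10, 12)
obs 9: x=3 → posterior Dirichlet(5/2, 5, 10, 13)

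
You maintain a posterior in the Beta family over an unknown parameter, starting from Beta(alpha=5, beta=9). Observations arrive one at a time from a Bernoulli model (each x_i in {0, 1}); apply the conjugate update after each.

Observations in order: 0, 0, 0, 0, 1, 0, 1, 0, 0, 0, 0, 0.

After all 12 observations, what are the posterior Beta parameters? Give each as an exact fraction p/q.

alpha=7, beta=19

obs 1: x=0 → posterior Beta(5, 10)
obs 2: x=0 → posterior Beta(5, 11)
obs 3: x=0 → posterior Beta(5, 12)
obs 4: x=0 → posterior Beta(5, 13)
obs 5: x=1 → posterior Beta(6, 13)
obs 6: x=0 → posterior Beta(6, 14)
obs 7: x=1 → posterior Beta(7, 14)
obs 8: x=0 → posterior Beta(7, 15)
obs 9: x=0 → posterior Beta(7, 16)
obs 10: x=0 → posterior Beta(7, 17)
obs 11: x=0 → posterior Beta(7, 18)
obs 12: x=0 → posterior Beta(7, 19)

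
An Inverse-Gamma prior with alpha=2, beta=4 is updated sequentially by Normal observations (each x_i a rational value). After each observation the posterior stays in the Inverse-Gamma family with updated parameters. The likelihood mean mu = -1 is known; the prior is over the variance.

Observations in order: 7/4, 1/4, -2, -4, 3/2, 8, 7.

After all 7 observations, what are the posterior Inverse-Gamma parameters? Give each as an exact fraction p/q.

obs 1: x=7/4 → posterior Inverse-Gamma(5/2, 249/32)
obs 2: x=1/4 → posterior Inverse-Gamma(3, 137/16)
obs 3: x=-2 → posterior Inverse-Gamma(7/2, 145/16)
obs 4: x=-4 → posterior Inverse-Gamma(4, 217/16)
obs 5: x=3/2 → posterior Inverse-Gamma(9/2, 267/16)
obs 6: x=8 → posterior Inverse-Gamma(5, 915/16)
obs 7: x=7 → posterior Inverse-Gamma(11/2, 1427/16)

alpha=11/2, beta=1427/16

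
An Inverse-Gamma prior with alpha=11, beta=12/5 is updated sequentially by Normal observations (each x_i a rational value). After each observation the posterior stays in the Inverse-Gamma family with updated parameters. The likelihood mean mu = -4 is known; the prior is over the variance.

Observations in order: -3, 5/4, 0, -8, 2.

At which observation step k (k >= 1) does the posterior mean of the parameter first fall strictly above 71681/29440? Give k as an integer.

obs 1: x=-3 → posterior Inverse-Gamma(23/2, 29/10)
obs 2: x=5/4 → posterior Inverse-Gamma(12, 2669/160)
obs 3: x=0 → posterior Inverse-Gamma(25/2, 3949/160)
obs 4: x=-8 → posterior Inverse-Gamma(13, 5229/160)
obs 5: x=2 → posterior Inverse-Gamma(27/2, 8109/160)

k = 4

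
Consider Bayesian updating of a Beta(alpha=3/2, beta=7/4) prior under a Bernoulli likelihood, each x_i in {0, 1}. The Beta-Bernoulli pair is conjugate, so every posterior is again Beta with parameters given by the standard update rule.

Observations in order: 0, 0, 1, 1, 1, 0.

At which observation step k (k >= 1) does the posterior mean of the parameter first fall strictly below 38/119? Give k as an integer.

k = 2

obs 1: x=0 → posterior Beta(3/2, 11/4)
obs 2: x=0 → posterior Beta(3/2, 15/4)
obs 3: x=1 → posterior Beta(5/2, 15/4)
obs 4: x=1 → posterior Beta(7/2, 15/4)
obs 5: x=1 → posterior Beta(9/2, 15/4)
obs 6: x=0 → posterior Beta(9/2, 19/4)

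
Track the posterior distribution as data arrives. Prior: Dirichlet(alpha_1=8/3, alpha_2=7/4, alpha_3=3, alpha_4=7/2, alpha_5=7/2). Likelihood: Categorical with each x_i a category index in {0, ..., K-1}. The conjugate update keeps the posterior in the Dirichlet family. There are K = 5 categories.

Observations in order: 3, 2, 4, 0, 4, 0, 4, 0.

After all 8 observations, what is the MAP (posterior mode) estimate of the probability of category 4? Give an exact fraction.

obs 1: x=3 → posterior Dirichlet(8/3, 7/4, 3, 9/2, 7/2)
obs 2: x=2 → posterior Dirichlet(8/3, 7/4, 4, 9/2, 7/2)
obs 3: x=4 → posterior Dirichlet(8/3, 7/4, 4, 9/2, 9/2)
obs 4: x=0 → posterior Dirichlet(11/3, 7/4, 4, 9/2, 9/2)
obs 5: x=4 → posterior Dirichlet(11/3, 7/4, 4, 9/2, 11/2)
obs 6: x=0 → posterior Dirichlet(14/3, 7/4, 4, 9/2, 11/2)
obs 7: x=4 → posterior Dirichlet(14/3, 7/4, 4, 9/2, 13/2)
obs 8: x=0 → posterior Dirichlet(17/3, 7/4, 4, 9/2, 13/2)

6/19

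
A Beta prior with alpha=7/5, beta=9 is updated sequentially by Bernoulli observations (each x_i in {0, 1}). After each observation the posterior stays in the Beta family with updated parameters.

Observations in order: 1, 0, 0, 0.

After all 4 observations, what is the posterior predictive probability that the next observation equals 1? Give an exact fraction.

1/6

obs 1: x=1 → posterior Beta(12/5, 9)
obs 2: x=0 → posterior Beta(12/5, 10)
obs 3: x=0 → posterior Beta(12/5, 11)
obs 4: x=0 → posterior Beta(12/5, 12)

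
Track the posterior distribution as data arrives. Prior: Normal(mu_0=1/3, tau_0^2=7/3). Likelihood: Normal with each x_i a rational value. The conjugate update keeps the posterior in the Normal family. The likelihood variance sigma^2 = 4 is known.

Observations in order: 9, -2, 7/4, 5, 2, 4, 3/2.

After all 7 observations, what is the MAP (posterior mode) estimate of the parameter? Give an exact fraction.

obs 1: x=9 → posterior Normal(67/19, 28/19)
obs 2: x=-2 → posterior Normal(53/26, 14/13)
obs 3: x=7/4 → posterior Normal(87/44, 28/33)
obs 4: x=5 → posterior Normal(401/160, 7/10)
obs 5: x=2 → posterior Normal(457/188, 28/47)
obs 6: x=4 → posterior Normal(569/216, 14/27)
obs 7: x=3/2 → posterior Normal(611/244, 28/61)

611/244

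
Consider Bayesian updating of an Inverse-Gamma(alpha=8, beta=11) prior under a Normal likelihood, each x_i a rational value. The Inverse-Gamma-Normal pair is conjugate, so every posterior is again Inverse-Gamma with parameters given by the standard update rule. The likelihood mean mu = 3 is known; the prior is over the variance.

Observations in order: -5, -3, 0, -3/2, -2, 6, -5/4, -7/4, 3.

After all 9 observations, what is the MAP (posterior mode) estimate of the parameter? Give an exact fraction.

1807/216

obs 1: x=-5 → posterior Inverse-Gamma(17/2, 43)
obs 2: x=-3 → posterior Inverse-Gamma(9, 61)
obs 3: x=0 → posterior Inverse-Gamma(19/2, 131/2)
obs 4: x=-3/2 → posterior Inverse-Gamma(10, 605/8)
obs 5: x=-2 → posterior Inverse-Gamma(21/2, 705/8)
obs 6: x=6 → posterior Inverse-Gamma(11, 741/8)
obs 7: x=-5/4 → posterior Inverse-Gamma(23/2, 3253/32)
obs 8: x=-7/4 → posterior Inverse-Gamma(12, 1807/16)
obs 9: x=3 → posterior Inverse-Gamma(25/2, 1807/16)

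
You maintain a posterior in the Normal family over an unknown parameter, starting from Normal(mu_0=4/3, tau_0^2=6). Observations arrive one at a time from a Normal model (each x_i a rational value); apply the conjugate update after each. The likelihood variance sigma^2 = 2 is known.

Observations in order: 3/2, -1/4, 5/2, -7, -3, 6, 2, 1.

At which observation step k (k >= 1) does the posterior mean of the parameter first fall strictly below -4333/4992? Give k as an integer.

k = 5

obs 1: x=3/2 → posterior Normal(35/24, 3/2)
obs 2: x=-1/4 → posterior Normal(61/84, 6/7)
obs 3: x=5/2 → posterior Normal(151/120, 3/5)
obs 4: x=-7 → posterior Normal(-101/156, 6/13)
obs 5: x=-3 → posterior Normal(-209/192, 3/8)
obs 6: x=6 → posterior Normal(7/228, 6/19)
obs 7: x=2 → posterior Normal(79/264, 3/11)
obs 8: x=1 → posterior Normal(23/60, 6/25)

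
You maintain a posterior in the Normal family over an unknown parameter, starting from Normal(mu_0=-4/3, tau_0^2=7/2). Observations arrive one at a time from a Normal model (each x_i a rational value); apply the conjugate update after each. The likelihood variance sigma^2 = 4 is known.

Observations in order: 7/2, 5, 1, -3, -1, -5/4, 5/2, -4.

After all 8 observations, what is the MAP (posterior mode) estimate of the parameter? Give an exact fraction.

obs 1: x=7/2 → posterior Normal(83/90, 28/15)
obs 2: x=5 → posterior Normal(293/132, 14/11)
obs 3: x=1 → posterior Normal(335/174, 28/29)
obs 4: x=-3 → posterior Normal(209/216, 7/9)
obs 5: x=-1 → posterior Normal(167/258, 28/43)
obs 6: x=-5/4 → posterior Normal(229/600, 14/25)
obs 7: x=5/2 → posterior Normal(439/684, 28/57)
obs 8: x=-4 → posterior Normal(103/768, 7/16)

103/768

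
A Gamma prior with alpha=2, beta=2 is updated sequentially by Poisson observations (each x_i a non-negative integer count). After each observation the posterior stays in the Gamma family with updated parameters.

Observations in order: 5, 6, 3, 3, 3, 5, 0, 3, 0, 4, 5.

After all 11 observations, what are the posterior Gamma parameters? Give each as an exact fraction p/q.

obs 1: x=5 → posterior Gamma(7, 3)
obs 2: x=6 → posterior Gamma(13, 4)
obs 3: x=3 → posterior Gamma(16, 5)
obs 4: x=3 → posterior Gamma(19, 6)
obs 5: x=3 → posterior Gamma(22, 7)
obs 6: x=5 → posterior Gamma(27, 8)
obs 7: x=0 → posterior Gamma(27, 9)
obs 8: x=3 → posterior Gamma(30, 10)
obs 9: x=0 → posterior Gamma(30, 11)
obs 10: x=4 → posterior Gamma(34, 12)
obs 11: x=5 → posterior Gamma(39, 13)

alpha=39, beta=13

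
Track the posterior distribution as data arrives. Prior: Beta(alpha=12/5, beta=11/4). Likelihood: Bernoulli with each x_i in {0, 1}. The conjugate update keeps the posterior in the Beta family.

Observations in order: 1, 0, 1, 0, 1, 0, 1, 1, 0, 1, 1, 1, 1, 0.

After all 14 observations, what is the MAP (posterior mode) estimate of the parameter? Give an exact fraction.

208/343

obs 1: x=1 → posterior Beta(17/5, 11/4)
obs 2: x=0 → posterior Beta(17/5, 15/4)
obs 3: x=1 → posterior Beta(22/5, 15/4)
obs 4: x=0 → posterior Beta(22/5, 19/4)
obs 5: x=1 → posterior Beta(27/5, 19/4)
obs 6: x=0 → posterior Beta(27/5, 23/4)
obs 7: x=1 → posterior Beta(32/5, 23/4)
obs 8: x=1 → posterior Beta(37/5, 23/4)
obs 9: x=0 → posterior Beta(37/5, 27/4)
obs 10: x=1 → posterior Beta(42/5, 27/4)
obs 11: x=1 → posterior Beta(47/5, 27/4)
obs 12: x=1 → posterior Beta(52/5, 27/4)
obs 13: x=1 → posterior Beta(57/5, 27/4)
obs 14: x=0 → posterior Beta(57/5, 31/4)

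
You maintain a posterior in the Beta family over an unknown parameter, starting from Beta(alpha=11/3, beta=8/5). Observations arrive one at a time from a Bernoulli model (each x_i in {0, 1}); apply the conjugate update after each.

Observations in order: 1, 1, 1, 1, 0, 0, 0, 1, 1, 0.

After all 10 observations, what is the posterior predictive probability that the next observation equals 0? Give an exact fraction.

obs 1: x=1 → posterior Beta(14/3, 8/5)
obs 2: x=1 → posterior Beta(17/3, 8/5)
obs 3: x=1 → posterior Beta(20/3, 8/5)
obs 4: x=1 → posterior Beta(23/3, 8/5)
obs 5: x=0 → posterior Beta(23/3, 13/5)
obs 6: x=0 → posterior Beta(23/3, 18/5)
obs 7: x=0 → posterior Beta(23/3, 23/5)
obs 8: x=1 → posterior Beta(26/3, 23/5)
obs 9: x=1 → posterior Beta(29/3, 23/5)
obs 10: x=0 → posterior Beta(29/3, 28/5)

84/229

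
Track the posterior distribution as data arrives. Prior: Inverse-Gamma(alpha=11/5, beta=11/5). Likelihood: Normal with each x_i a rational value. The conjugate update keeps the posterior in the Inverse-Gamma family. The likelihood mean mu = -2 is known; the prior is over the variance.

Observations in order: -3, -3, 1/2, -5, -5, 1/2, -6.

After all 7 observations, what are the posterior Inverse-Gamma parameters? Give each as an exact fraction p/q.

alpha=57/10, beta=529/20

obs 1: x=-3 → posterior Inverse-Gamma(27/10, 27/10)
obs 2: x=-3 → posterior Inverse-Gamma(16/5, 16/5)
obs 3: x=1/2 → posterior Inverse-Gamma(37/10, 253/40)
obs 4: x=-5 → posterior Inverse-Gamma(21/5, 433/40)
obs 5: x=-5 → posterior Inverse-Gamma(47/10, 613/40)
obs 6: x=1/2 → posterior Inverse-Gamma(26/5, 369/20)
obs 7: x=-6 → posterior Inverse-Gamma(57/10, 529/20)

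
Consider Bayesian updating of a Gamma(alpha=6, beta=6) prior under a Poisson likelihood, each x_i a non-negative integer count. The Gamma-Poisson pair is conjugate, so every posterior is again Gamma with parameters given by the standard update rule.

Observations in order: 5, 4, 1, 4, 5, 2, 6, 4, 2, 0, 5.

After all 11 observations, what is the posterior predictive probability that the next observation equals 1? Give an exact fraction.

15175577459917981060489500669916381726525817707121017931/76771979439341965575488257683639040242866370026397499392

obs 1: x=5 → posterior Gamma(11, 7)
obs 2: x=4 → posterior Gamma(15, 8)
obs 3: x=1 → posterior Gamma(16, 9)
obs 4: x=4 → posterior Gamma(20, 10)
obs 5: x=5 → posterior Gamma(25, 11)
obs 6: x=2 → posterior Gamma(27, 12)
obs 7: x=6 → posterior Gamma(33, 13)
obs 8: x=4 → posterior Gamma(37, 14)
obs 9: x=2 → posterior Gamma(39, 15)
obs 10: x=0 → posterior Gamma(39, 16)
obs 11: x=5 → posterior Gamma(44, 17)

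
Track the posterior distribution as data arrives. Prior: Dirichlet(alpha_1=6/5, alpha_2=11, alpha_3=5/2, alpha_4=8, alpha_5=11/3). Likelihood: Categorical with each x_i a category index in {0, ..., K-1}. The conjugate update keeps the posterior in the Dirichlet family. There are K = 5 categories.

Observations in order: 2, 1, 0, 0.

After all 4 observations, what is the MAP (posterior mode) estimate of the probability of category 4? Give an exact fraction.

obs 1: x=2 → posterior Dirichlet(6/5, 11, 7/2, 8, 11/3)
obs 2: x=1 → posterior Dirichlet(6/5, 12, 7/2, 8, 11/3)
obs 3: x=0 → posterior Dirichlet(11/5, 12, 7/2, 8, 11/3)
obs 4: x=0 → posterior Dirichlet(16/5, 12, 7/2, 8, 11/3)

80/761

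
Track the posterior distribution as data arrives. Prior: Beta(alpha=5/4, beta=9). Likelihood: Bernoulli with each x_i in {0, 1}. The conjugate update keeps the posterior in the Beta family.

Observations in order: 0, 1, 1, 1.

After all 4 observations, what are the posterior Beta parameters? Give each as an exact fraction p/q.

alpha=17/4, beta=10

obs 1: x=0 → posterior Beta(5/4, 10)
obs 2: x=1 → posterior Beta(9/4, 10)
obs 3: x=1 → posterior Beta(13/4, 10)
obs 4: x=1 → posterior Beta(17/4, 10)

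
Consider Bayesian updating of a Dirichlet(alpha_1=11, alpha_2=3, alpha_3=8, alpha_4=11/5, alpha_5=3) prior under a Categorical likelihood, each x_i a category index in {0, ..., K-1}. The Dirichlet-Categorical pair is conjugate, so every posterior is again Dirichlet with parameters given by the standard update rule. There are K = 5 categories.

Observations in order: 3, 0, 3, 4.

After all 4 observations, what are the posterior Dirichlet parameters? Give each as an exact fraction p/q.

alpha_1=12, alpha_2=3, alpha_3=8, alpha_4=21/5, alpha_5=4

obs 1: x=3 → posterior Dirichlet(11, 3, 8, 16/5, 3)
obs 2: x=0 → posterior Dirichlet(12, 3, 8, 16/5, 3)
obs 3: x=3 → posterior Dirichlet(12, 3, 8, 21/5, 3)
obs 4: x=4 → posterior Dirichlet(12, 3, 8, 21/5, 4)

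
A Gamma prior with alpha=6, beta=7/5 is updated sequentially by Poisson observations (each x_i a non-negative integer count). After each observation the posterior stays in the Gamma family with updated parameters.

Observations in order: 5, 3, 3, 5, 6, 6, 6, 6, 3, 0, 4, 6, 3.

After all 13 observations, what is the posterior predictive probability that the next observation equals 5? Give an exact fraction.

obs 1: x=5 → posterior Gamma(11, 12/5)
obs 2: x=3 → posterior Gamma(14, 17/5)
obs 3: x=3 → posterior Gamma(17, 22/5)
obs 4: x=5 → posterior Gamma(22, 27/5)
obs 5: x=6 → posterior Gamma(28, 32/5)
obs 6: x=6 → posterior Gamma(34, 37/5)
obs 7: x=6 → posterior Gamma(40, 42/5)
obs 8: x=6 → posterior Gamma(46, 47/5)
obs 9: x=3 → posterior Gamma(49, 52/5)
obs 10: x=0 → posterior Gamma(49, 57/5)
obs 11: x=4 → posterior Gamma(53, 62/5)
obs 12: x=6 → posterior Gamma(59, 67/5)
obs 13: x=3 → posterior Gamma(62, 72/5)

5178003436389099405106630288212195361980954404010295262013379723419503420362337466601223517325759081950638269254126796800000/32239467607127560459801123022537853733387128786128121429411493357969924496435885172957706132331146217900653817102056284520489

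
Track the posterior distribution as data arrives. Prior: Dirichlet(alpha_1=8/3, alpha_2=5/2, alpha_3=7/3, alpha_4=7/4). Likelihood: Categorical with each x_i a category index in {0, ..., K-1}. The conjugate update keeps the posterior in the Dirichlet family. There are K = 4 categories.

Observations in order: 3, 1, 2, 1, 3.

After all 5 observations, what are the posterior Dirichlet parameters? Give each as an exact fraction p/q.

alpha_1=8/3, alpha_2=9/2, alpha_3=10/3, alpha_4=15/4

obs 1: x=3 → posterior Dirichlet(8/3, 5/2, 7/3, 11/4)
obs 2: x=1 → posterior Dirichlet(8/3, 7/2, 7/3, 11/4)
obs 3: x=2 → posterior Dirichlet(8/3, 7/2, 10/3, 11/4)
obs 4: x=1 → posterior Dirichlet(8/3, 9/2, 10/3, 11/4)
obs 5: x=3 → posterior Dirichlet(8/3, 9/2, 10/3, 15/4)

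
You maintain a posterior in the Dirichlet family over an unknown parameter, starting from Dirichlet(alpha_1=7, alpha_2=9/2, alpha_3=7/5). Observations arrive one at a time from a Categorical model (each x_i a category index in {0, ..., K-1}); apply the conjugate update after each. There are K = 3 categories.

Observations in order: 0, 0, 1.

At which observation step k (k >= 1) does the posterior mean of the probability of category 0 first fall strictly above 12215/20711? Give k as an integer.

obs 1: x=0 → posterior Dirichlet(8, 9/2, 7/5)
obs 2: x=0 → posterior Dirichlet(9, 9/2, 7/5)
obs 3: x=1 → posterior Dirichlet(9, 11/2, 7/5)

k = 2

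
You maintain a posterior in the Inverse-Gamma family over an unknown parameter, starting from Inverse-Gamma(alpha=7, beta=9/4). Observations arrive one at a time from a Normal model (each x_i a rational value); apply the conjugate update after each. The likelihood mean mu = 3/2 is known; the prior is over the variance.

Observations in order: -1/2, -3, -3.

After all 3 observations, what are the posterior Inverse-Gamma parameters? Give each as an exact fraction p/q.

obs 1: x=-1/2 → posterior Inverse-Gamma(15/2, 17/4)
obs 2: x=-3 → posterior Inverse-Gamma(8, 115/8)
obs 3: x=-3 → posterior Inverse-Gamma(17/2, 49/2)

alpha=17/2, beta=49/2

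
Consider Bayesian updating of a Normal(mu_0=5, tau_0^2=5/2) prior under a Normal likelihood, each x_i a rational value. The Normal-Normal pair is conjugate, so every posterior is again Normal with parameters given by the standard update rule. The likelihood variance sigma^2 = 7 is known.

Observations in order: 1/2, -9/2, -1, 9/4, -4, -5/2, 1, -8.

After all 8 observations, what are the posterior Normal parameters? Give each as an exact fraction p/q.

mu_0=-5/24, tau_0^2=35/54

obs 1: x=1/2 → posterior Normal(145/38, 35/19)
obs 2: x=-9/2 → posterior Normal(25/12, 35/24)
obs 3: x=-1 → posterior Normal(45/29, 35/29)
obs 4: x=9/4 → posterior Normal(225/136, 35/34)
obs 5: x=-4 → posterior Normal(145/156, 35/39)
obs 6: x=-5/2 → posterior Normal(95/176, 35/44)
obs 7: x=1 → posterior Normal(115/196, 5/7)
obs 8: x=-8 → posterior Normal(-5/24, 35/54)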